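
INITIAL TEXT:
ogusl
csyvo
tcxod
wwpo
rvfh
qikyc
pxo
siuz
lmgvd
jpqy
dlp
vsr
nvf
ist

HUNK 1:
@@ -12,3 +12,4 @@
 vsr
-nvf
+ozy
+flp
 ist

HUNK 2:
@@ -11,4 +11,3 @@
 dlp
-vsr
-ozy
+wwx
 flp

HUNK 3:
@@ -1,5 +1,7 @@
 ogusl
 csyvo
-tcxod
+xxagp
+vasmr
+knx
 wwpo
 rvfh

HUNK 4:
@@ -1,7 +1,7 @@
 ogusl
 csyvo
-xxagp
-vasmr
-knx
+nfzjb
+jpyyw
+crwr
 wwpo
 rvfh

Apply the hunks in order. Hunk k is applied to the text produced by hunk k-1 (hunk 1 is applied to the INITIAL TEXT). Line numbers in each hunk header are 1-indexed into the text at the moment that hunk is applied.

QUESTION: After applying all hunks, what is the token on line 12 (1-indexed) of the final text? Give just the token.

Answer: jpqy

Derivation:
Hunk 1: at line 12 remove [nvf] add [ozy,flp] -> 15 lines: ogusl csyvo tcxod wwpo rvfh qikyc pxo siuz lmgvd jpqy dlp vsr ozy flp ist
Hunk 2: at line 11 remove [vsr,ozy] add [wwx] -> 14 lines: ogusl csyvo tcxod wwpo rvfh qikyc pxo siuz lmgvd jpqy dlp wwx flp ist
Hunk 3: at line 1 remove [tcxod] add [xxagp,vasmr,knx] -> 16 lines: ogusl csyvo xxagp vasmr knx wwpo rvfh qikyc pxo siuz lmgvd jpqy dlp wwx flp ist
Hunk 4: at line 1 remove [xxagp,vasmr,knx] add [nfzjb,jpyyw,crwr] -> 16 lines: ogusl csyvo nfzjb jpyyw crwr wwpo rvfh qikyc pxo siuz lmgvd jpqy dlp wwx flp ist
Final line 12: jpqy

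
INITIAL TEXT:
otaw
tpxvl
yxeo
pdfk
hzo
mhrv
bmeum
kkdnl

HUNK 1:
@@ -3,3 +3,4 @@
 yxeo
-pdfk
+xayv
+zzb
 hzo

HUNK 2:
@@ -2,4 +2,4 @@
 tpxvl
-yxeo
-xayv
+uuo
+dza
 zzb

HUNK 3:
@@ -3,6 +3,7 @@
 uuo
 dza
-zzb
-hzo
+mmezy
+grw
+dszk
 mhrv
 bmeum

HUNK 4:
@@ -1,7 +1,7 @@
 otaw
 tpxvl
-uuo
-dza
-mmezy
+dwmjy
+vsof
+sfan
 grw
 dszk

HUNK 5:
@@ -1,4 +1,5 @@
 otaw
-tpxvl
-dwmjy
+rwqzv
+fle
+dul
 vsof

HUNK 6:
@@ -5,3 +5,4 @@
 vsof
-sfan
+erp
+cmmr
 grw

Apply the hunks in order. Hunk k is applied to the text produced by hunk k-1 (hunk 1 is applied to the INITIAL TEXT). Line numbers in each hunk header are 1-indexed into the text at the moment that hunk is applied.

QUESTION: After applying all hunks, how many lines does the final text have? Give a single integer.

Hunk 1: at line 3 remove [pdfk] add [xayv,zzb] -> 9 lines: otaw tpxvl yxeo xayv zzb hzo mhrv bmeum kkdnl
Hunk 2: at line 2 remove [yxeo,xayv] add [uuo,dza] -> 9 lines: otaw tpxvl uuo dza zzb hzo mhrv bmeum kkdnl
Hunk 3: at line 3 remove [zzb,hzo] add [mmezy,grw,dszk] -> 10 lines: otaw tpxvl uuo dza mmezy grw dszk mhrv bmeum kkdnl
Hunk 4: at line 1 remove [uuo,dza,mmezy] add [dwmjy,vsof,sfan] -> 10 lines: otaw tpxvl dwmjy vsof sfan grw dszk mhrv bmeum kkdnl
Hunk 5: at line 1 remove [tpxvl,dwmjy] add [rwqzv,fle,dul] -> 11 lines: otaw rwqzv fle dul vsof sfan grw dszk mhrv bmeum kkdnl
Hunk 6: at line 5 remove [sfan] add [erp,cmmr] -> 12 lines: otaw rwqzv fle dul vsof erp cmmr grw dszk mhrv bmeum kkdnl
Final line count: 12

Answer: 12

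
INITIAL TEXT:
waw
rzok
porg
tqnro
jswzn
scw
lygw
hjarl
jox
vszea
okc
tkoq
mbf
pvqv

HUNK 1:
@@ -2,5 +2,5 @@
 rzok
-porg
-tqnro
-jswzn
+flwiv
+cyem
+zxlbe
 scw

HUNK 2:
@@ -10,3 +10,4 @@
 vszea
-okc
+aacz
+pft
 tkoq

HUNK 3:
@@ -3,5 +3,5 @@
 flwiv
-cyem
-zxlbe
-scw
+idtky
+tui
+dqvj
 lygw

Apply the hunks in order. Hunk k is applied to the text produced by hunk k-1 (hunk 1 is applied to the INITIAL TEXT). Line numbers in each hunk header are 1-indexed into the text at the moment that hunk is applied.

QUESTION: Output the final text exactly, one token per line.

Answer: waw
rzok
flwiv
idtky
tui
dqvj
lygw
hjarl
jox
vszea
aacz
pft
tkoq
mbf
pvqv

Derivation:
Hunk 1: at line 2 remove [porg,tqnro,jswzn] add [flwiv,cyem,zxlbe] -> 14 lines: waw rzok flwiv cyem zxlbe scw lygw hjarl jox vszea okc tkoq mbf pvqv
Hunk 2: at line 10 remove [okc] add [aacz,pft] -> 15 lines: waw rzok flwiv cyem zxlbe scw lygw hjarl jox vszea aacz pft tkoq mbf pvqv
Hunk 3: at line 3 remove [cyem,zxlbe,scw] add [idtky,tui,dqvj] -> 15 lines: waw rzok flwiv idtky tui dqvj lygw hjarl jox vszea aacz pft tkoq mbf pvqv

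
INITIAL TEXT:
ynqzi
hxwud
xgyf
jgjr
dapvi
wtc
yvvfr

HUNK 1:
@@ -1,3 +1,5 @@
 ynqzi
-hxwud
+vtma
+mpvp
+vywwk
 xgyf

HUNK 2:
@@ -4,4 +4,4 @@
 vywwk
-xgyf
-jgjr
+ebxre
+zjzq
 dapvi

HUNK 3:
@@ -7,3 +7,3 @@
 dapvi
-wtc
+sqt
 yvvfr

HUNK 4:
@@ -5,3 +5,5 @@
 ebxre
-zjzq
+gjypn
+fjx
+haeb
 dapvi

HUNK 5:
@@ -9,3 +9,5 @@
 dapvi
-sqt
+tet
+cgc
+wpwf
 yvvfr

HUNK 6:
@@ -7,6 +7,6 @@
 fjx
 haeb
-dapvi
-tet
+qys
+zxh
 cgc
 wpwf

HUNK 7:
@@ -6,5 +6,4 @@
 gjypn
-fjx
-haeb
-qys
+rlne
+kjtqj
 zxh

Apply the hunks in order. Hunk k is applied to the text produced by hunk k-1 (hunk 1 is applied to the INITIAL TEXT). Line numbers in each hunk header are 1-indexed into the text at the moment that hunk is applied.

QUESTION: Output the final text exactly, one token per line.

Answer: ynqzi
vtma
mpvp
vywwk
ebxre
gjypn
rlne
kjtqj
zxh
cgc
wpwf
yvvfr

Derivation:
Hunk 1: at line 1 remove [hxwud] add [vtma,mpvp,vywwk] -> 9 lines: ynqzi vtma mpvp vywwk xgyf jgjr dapvi wtc yvvfr
Hunk 2: at line 4 remove [xgyf,jgjr] add [ebxre,zjzq] -> 9 lines: ynqzi vtma mpvp vywwk ebxre zjzq dapvi wtc yvvfr
Hunk 3: at line 7 remove [wtc] add [sqt] -> 9 lines: ynqzi vtma mpvp vywwk ebxre zjzq dapvi sqt yvvfr
Hunk 4: at line 5 remove [zjzq] add [gjypn,fjx,haeb] -> 11 lines: ynqzi vtma mpvp vywwk ebxre gjypn fjx haeb dapvi sqt yvvfr
Hunk 5: at line 9 remove [sqt] add [tet,cgc,wpwf] -> 13 lines: ynqzi vtma mpvp vywwk ebxre gjypn fjx haeb dapvi tet cgc wpwf yvvfr
Hunk 6: at line 7 remove [dapvi,tet] add [qys,zxh] -> 13 lines: ynqzi vtma mpvp vywwk ebxre gjypn fjx haeb qys zxh cgc wpwf yvvfr
Hunk 7: at line 6 remove [fjx,haeb,qys] add [rlne,kjtqj] -> 12 lines: ynqzi vtma mpvp vywwk ebxre gjypn rlne kjtqj zxh cgc wpwf yvvfr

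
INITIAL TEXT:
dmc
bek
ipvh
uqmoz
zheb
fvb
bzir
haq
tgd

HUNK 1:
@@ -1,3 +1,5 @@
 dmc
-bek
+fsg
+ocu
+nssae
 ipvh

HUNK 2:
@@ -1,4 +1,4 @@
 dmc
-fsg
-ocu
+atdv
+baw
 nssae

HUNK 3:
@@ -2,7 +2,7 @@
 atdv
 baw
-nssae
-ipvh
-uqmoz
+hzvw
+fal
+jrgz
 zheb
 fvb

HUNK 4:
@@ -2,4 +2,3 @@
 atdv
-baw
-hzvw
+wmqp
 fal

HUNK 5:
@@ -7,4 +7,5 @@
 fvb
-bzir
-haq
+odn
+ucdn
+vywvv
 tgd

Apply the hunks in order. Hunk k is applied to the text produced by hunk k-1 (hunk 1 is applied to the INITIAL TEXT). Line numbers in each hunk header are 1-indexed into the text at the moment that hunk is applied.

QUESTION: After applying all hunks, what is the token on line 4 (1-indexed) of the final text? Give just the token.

Answer: fal

Derivation:
Hunk 1: at line 1 remove [bek] add [fsg,ocu,nssae] -> 11 lines: dmc fsg ocu nssae ipvh uqmoz zheb fvb bzir haq tgd
Hunk 2: at line 1 remove [fsg,ocu] add [atdv,baw] -> 11 lines: dmc atdv baw nssae ipvh uqmoz zheb fvb bzir haq tgd
Hunk 3: at line 2 remove [nssae,ipvh,uqmoz] add [hzvw,fal,jrgz] -> 11 lines: dmc atdv baw hzvw fal jrgz zheb fvb bzir haq tgd
Hunk 4: at line 2 remove [baw,hzvw] add [wmqp] -> 10 lines: dmc atdv wmqp fal jrgz zheb fvb bzir haq tgd
Hunk 5: at line 7 remove [bzir,haq] add [odn,ucdn,vywvv] -> 11 lines: dmc atdv wmqp fal jrgz zheb fvb odn ucdn vywvv tgd
Final line 4: fal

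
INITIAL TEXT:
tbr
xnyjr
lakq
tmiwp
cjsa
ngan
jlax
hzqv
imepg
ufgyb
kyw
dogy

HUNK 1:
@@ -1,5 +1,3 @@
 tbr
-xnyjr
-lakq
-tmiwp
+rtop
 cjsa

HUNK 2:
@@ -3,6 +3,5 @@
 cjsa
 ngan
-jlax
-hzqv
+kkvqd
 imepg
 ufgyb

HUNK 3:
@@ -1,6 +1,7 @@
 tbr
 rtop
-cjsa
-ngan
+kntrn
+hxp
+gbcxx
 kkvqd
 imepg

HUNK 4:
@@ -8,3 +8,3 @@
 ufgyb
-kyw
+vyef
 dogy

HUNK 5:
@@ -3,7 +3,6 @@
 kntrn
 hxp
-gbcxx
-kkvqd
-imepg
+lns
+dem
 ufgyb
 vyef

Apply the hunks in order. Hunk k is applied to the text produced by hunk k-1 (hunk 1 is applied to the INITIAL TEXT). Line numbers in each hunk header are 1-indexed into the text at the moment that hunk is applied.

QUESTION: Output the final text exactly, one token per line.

Hunk 1: at line 1 remove [xnyjr,lakq,tmiwp] add [rtop] -> 10 lines: tbr rtop cjsa ngan jlax hzqv imepg ufgyb kyw dogy
Hunk 2: at line 3 remove [jlax,hzqv] add [kkvqd] -> 9 lines: tbr rtop cjsa ngan kkvqd imepg ufgyb kyw dogy
Hunk 3: at line 1 remove [cjsa,ngan] add [kntrn,hxp,gbcxx] -> 10 lines: tbr rtop kntrn hxp gbcxx kkvqd imepg ufgyb kyw dogy
Hunk 4: at line 8 remove [kyw] add [vyef] -> 10 lines: tbr rtop kntrn hxp gbcxx kkvqd imepg ufgyb vyef dogy
Hunk 5: at line 3 remove [gbcxx,kkvqd,imepg] add [lns,dem] -> 9 lines: tbr rtop kntrn hxp lns dem ufgyb vyef dogy

Answer: tbr
rtop
kntrn
hxp
lns
dem
ufgyb
vyef
dogy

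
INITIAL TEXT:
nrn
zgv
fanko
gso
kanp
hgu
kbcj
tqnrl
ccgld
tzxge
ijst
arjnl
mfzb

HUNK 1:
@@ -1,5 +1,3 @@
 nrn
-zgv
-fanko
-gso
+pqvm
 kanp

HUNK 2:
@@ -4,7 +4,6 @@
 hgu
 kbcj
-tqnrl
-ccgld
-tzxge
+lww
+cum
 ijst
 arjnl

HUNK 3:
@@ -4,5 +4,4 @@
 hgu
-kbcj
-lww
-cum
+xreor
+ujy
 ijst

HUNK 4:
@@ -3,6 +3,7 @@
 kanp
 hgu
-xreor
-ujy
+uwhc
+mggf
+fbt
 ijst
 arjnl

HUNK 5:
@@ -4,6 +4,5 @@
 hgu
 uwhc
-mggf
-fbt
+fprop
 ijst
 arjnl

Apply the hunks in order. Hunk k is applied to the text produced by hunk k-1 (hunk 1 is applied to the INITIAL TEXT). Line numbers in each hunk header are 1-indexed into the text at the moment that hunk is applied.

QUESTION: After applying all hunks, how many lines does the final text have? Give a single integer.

Answer: 9

Derivation:
Hunk 1: at line 1 remove [zgv,fanko,gso] add [pqvm] -> 11 lines: nrn pqvm kanp hgu kbcj tqnrl ccgld tzxge ijst arjnl mfzb
Hunk 2: at line 4 remove [tqnrl,ccgld,tzxge] add [lww,cum] -> 10 lines: nrn pqvm kanp hgu kbcj lww cum ijst arjnl mfzb
Hunk 3: at line 4 remove [kbcj,lww,cum] add [xreor,ujy] -> 9 lines: nrn pqvm kanp hgu xreor ujy ijst arjnl mfzb
Hunk 4: at line 3 remove [xreor,ujy] add [uwhc,mggf,fbt] -> 10 lines: nrn pqvm kanp hgu uwhc mggf fbt ijst arjnl mfzb
Hunk 5: at line 4 remove [mggf,fbt] add [fprop] -> 9 lines: nrn pqvm kanp hgu uwhc fprop ijst arjnl mfzb
Final line count: 9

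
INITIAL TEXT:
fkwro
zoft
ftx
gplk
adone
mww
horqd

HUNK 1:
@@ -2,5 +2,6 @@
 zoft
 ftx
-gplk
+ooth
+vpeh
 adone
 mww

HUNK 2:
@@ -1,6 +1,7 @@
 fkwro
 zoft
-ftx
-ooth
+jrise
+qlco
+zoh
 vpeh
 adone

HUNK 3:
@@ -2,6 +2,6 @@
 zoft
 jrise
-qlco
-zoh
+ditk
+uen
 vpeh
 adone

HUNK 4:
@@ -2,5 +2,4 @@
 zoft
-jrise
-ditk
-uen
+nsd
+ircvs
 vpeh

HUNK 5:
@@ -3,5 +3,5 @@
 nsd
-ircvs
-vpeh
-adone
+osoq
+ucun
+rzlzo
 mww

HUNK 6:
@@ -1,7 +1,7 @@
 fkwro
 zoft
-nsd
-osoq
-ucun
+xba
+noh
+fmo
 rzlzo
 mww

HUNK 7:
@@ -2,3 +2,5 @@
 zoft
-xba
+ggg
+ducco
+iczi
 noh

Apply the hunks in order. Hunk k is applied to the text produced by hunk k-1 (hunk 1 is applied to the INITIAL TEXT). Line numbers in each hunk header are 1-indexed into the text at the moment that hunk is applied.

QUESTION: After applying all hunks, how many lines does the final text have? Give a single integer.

Hunk 1: at line 2 remove [gplk] add [ooth,vpeh] -> 8 lines: fkwro zoft ftx ooth vpeh adone mww horqd
Hunk 2: at line 1 remove [ftx,ooth] add [jrise,qlco,zoh] -> 9 lines: fkwro zoft jrise qlco zoh vpeh adone mww horqd
Hunk 3: at line 2 remove [qlco,zoh] add [ditk,uen] -> 9 lines: fkwro zoft jrise ditk uen vpeh adone mww horqd
Hunk 4: at line 2 remove [jrise,ditk,uen] add [nsd,ircvs] -> 8 lines: fkwro zoft nsd ircvs vpeh adone mww horqd
Hunk 5: at line 3 remove [ircvs,vpeh,adone] add [osoq,ucun,rzlzo] -> 8 lines: fkwro zoft nsd osoq ucun rzlzo mww horqd
Hunk 6: at line 1 remove [nsd,osoq,ucun] add [xba,noh,fmo] -> 8 lines: fkwro zoft xba noh fmo rzlzo mww horqd
Hunk 7: at line 2 remove [xba] add [ggg,ducco,iczi] -> 10 lines: fkwro zoft ggg ducco iczi noh fmo rzlzo mww horqd
Final line count: 10

Answer: 10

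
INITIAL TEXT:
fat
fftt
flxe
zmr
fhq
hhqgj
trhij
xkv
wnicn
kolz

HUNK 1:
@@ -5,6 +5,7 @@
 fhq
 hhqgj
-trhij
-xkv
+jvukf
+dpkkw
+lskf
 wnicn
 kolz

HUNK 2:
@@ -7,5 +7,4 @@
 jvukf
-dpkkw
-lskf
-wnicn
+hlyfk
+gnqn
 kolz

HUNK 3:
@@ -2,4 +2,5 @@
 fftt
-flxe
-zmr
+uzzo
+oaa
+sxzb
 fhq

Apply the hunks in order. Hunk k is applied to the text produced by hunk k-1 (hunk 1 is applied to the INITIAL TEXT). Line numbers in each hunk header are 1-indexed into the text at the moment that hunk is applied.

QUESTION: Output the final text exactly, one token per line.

Answer: fat
fftt
uzzo
oaa
sxzb
fhq
hhqgj
jvukf
hlyfk
gnqn
kolz

Derivation:
Hunk 1: at line 5 remove [trhij,xkv] add [jvukf,dpkkw,lskf] -> 11 lines: fat fftt flxe zmr fhq hhqgj jvukf dpkkw lskf wnicn kolz
Hunk 2: at line 7 remove [dpkkw,lskf,wnicn] add [hlyfk,gnqn] -> 10 lines: fat fftt flxe zmr fhq hhqgj jvukf hlyfk gnqn kolz
Hunk 3: at line 2 remove [flxe,zmr] add [uzzo,oaa,sxzb] -> 11 lines: fat fftt uzzo oaa sxzb fhq hhqgj jvukf hlyfk gnqn kolz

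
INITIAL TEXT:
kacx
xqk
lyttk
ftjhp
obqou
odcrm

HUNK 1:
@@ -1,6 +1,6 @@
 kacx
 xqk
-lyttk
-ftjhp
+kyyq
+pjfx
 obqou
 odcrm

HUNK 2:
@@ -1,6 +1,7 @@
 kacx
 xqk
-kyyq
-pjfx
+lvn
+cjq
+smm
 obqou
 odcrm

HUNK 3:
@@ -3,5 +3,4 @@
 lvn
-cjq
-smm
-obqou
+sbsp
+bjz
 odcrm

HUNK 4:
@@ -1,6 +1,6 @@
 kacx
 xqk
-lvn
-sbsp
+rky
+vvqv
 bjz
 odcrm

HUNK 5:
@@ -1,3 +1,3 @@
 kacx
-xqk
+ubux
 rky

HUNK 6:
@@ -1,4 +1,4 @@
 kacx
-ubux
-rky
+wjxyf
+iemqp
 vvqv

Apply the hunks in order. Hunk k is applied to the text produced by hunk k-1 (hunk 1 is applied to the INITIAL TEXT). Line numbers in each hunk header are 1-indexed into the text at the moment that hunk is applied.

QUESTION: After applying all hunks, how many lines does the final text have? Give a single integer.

Hunk 1: at line 1 remove [lyttk,ftjhp] add [kyyq,pjfx] -> 6 lines: kacx xqk kyyq pjfx obqou odcrm
Hunk 2: at line 1 remove [kyyq,pjfx] add [lvn,cjq,smm] -> 7 lines: kacx xqk lvn cjq smm obqou odcrm
Hunk 3: at line 3 remove [cjq,smm,obqou] add [sbsp,bjz] -> 6 lines: kacx xqk lvn sbsp bjz odcrm
Hunk 4: at line 1 remove [lvn,sbsp] add [rky,vvqv] -> 6 lines: kacx xqk rky vvqv bjz odcrm
Hunk 5: at line 1 remove [xqk] add [ubux] -> 6 lines: kacx ubux rky vvqv bjz odcrm
Hunk 6: at line 1 remove [ubux,rky] add [wjxyf,iemqp] -> 6 lines: kacx wjxyf iemqp vvqv bjz odcrm
Final line count: 6

Answer: 6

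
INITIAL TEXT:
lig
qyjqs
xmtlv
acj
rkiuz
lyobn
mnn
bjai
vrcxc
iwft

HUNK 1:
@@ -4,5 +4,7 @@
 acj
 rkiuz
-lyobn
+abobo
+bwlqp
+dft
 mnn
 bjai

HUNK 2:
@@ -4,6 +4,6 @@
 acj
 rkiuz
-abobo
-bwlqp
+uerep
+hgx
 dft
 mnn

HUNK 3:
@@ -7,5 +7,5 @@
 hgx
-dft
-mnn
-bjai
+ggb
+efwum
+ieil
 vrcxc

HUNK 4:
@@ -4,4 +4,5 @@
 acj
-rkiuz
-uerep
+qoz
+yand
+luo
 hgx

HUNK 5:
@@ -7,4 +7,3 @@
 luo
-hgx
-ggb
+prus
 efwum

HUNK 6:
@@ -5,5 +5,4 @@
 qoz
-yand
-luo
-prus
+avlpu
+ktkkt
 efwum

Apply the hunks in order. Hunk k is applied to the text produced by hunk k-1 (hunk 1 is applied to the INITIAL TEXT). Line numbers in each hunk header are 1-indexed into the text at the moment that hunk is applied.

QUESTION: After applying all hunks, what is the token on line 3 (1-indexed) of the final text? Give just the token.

Answer: xmtlv

Derivation:
Hunk 1: at line 4 remove [lyobn] add [abobo,bwlqp,dft] -> 12 lines: lig qyjqs xmtlv acj rkiuz abobo bwlqp dft mnn bjai vrcxc iwft
Hunk 2: at line 4 remove [abobo,bwlqp] add [uerep,hgx] -> 12 lines: lig qyjqs xmtlv acj rkiuz uerep hgx dft mnn bjai vrcxc iwft
Hunk 3: at line 7 remove [dft,mnn,bjai] add [ggb,efwum,ieil] -> 12 lines: lig qyjqs xmtlv acj rkiuz uerep hgx ggb efwum ieil vrcxc iwft
Hunk 4: at line 4 remove [rkiuz,uerep] add [qoz,yand,luo] -> 13 lines: lig qyjqs xmtlv acj qoz yand luo hgx ggb efwum ieil vrcxc iwft
Hunk 5: at line 7 remove [hgx,ggb] add [prus] -> 12 lines: lig qyjqs xmtlv acj qoz yand luo prus efwum ieil vrcxc iwft
Hunk 6: at line 5 remove [yand,luo,prus] add [avlpu,ktkkt] -> 11 lines: lig qyjqs xmtlv acj qoz avlpu ktkkt efwum ieil vrcxc iwft
Final line 3: xmtlv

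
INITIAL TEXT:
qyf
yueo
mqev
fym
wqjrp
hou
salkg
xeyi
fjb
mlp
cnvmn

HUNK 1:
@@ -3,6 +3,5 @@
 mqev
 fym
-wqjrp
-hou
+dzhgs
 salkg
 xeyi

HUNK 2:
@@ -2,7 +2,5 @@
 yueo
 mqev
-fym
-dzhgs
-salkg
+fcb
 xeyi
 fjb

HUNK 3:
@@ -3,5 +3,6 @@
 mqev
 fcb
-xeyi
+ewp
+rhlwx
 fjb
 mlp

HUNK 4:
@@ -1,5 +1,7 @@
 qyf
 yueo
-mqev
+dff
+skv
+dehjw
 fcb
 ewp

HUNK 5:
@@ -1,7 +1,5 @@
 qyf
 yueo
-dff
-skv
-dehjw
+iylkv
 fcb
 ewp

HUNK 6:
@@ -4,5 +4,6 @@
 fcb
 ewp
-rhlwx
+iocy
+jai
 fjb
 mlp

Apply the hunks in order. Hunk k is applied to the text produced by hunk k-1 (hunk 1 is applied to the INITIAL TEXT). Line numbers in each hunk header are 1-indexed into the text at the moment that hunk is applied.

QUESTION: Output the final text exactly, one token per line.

Hunk 1: at line 3 remove [wqjrp,hou] add [dzhgs] -> 10 lines: qyf yueo mqev fym dzhgs salkg xeyi fjb mlp cnvmn
Hunk 2: at line 2 remove [fym,dzhgs,salkg] add [fcb] -> 8 lines: qyf yueo mqev fcb xeyi fjb mlp cnvmn
Hunk 3: at line 3 remove [xeyi] add [ewp,rhlwx] -> 9 lines: qyf yueo mqev fcb ewp rhlwx fjb mlp cnvmn
Hunk 4: at line 1 remove [mqev] add [dff,skv,dehjw] -> 11 lines: qyf yueo dff skv dehjw fcb ewp rhlwx fjb mlp cnvmn
Hunk 5: at line 1 remove [dff,skv,dehjw] add [iylkv] -> 9 lines: qyf yueo iylkv fcb ewp rhlwx fjb mlp cnvmn
Hunk 6: at line 4 remove [rhlwx] add [iocy,jai] -> 10 lines: qyf yueo iylkv fcb ewp iocy jai fjb mlp cnvmn

Answer: qyf
yueo
iylkv
fcb
ewp
iocy
jai
fjb
mlp
cnvmn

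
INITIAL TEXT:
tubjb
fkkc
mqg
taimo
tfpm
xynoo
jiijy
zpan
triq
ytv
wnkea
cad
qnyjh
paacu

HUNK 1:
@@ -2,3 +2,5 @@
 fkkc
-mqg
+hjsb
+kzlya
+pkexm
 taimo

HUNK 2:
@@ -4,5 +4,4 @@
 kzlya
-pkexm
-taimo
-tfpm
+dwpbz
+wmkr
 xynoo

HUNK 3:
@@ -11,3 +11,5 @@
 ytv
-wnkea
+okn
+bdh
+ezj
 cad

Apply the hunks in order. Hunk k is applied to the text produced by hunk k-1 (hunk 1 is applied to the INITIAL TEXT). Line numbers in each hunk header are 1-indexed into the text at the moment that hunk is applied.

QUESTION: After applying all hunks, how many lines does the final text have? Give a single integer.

Hunk 1: at line 2 remove [mqg] add [hjsb,kzlya,pkexm] -> 16 lines: tubjb fkkc hjsb kzlya pkexm taimo tfpm xynoo jiijy zpan triq ytv wnkea cad qnyjh paacu
Hunk 2: at line 4 remove [pkexm,taimo,tfpm] add [dwpbz,wmkr] -> 15 lines: tubjb fkkc hjsb kzlya dwpbz wmkr xynoo jiijy zpan triq ytv wnkea cad qnyjh paacu
Hunk 3: at line 11 remove [wnkea] add [okn,bdh,ezj] -> 17 lines: tubjb fkkc hjsb kzlya dwpbz wmkr xynoo jiijy zpan triq ytv okn bdh ezj cad qnyjh paacu
Final line count: 17

Answer: 17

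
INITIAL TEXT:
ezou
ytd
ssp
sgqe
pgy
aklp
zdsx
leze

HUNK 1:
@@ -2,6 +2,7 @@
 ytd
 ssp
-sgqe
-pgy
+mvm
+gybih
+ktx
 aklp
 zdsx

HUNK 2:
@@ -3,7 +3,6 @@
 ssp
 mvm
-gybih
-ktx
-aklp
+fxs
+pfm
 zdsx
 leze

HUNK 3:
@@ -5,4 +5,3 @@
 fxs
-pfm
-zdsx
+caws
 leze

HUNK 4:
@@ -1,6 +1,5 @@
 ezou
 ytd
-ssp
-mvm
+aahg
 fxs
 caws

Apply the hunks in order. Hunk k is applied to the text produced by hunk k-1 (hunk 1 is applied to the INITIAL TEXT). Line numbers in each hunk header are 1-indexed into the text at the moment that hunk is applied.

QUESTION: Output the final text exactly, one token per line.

Answer: ezou
ytd
aahg
fxs
caws
leze

Derivation:
Hunk 1: at line 2 remove [sgqe,pgy] add [mvm,gybih,ktx] -> 9 lines: ezou ytd ssp mvm gybih ktx aklp zdsx leze
Hunk 2: at line 3 remove [gybih,ktx,aklp] add [fxs,pfm] -> 8 lines: ezou ytd ssp mvm fxs pfm zdsx leze
Hunk 3: at line 5 remove [pfm,zdsx] add [caws] -> 7 lines: ezou ytd ssp mvm fxs caws leze
Hunk 4: at line 1 remove [ssp,mvm] add [aahg] -> 6 lines: ezou ytd aahg fxs caws leze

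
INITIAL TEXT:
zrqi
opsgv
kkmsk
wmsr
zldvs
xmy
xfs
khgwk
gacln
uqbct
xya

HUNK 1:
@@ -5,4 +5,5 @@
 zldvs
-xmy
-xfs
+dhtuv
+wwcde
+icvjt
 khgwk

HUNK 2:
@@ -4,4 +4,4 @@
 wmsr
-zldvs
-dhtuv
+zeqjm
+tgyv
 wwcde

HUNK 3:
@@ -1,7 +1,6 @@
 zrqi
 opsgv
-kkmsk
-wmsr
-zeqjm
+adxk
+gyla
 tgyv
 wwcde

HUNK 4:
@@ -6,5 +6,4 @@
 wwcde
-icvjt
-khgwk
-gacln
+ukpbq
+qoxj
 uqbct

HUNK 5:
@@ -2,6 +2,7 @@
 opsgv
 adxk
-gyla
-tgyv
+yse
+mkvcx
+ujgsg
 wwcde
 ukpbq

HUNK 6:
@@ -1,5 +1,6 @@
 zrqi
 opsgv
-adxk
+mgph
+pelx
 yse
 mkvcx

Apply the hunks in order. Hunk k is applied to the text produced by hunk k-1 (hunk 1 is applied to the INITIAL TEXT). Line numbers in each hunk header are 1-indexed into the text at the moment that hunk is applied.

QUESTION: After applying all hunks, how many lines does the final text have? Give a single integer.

Hunk 1: at line 5 remove [xmy,xfs] add [dhtuv,wwcde,icvjt] -> 12 lines: zrqi opsgv kkmsk wmsr zldvs dhtuv wwcde icvjt khgwk gacln uqbct xya
Hunk 2: at line 4 remove [zldvs,dhtuv] add [zeqjm,tgyv] -> 12 lines: zrqi opsgv kkmsk wmsr zeqjm tgyv wwcde icvjt khgwk gacln uqbct xya
Hunk 3: at line 1 remove [kkmsk,wmsr,zeqjm] add [adxk,gyla] -> 11 lines: zrqi opsgv adxk gyla tgyv wwcde icvjt khgwk gacln uqbct xya
Hunk 4: at line 6 remove [icvjt,khgwk,gacln] add [ukpbq,qoxj] -> 10 lines: zrqi opsgv adxk gyla tgyv wwcde ukpbq qoxj uqbct xya
Hunk 5: at line 2 remove [gyla,tgyv] add [yse,mkvcx,ujgsg] -> 11 lines: zrqi opsgv adxk yse mkvcx ujgsg wwcde ukpbq qoxj uqbct xya
Hunk 6: at line 1 remove [adxk] add [mgph,pelx] -> 12 lines: zrqi opsgv mgph pelx yse mkvcx ujgsg wwcde ukpbq qoxj uqbct xya
Final line count: 12

Answer: 12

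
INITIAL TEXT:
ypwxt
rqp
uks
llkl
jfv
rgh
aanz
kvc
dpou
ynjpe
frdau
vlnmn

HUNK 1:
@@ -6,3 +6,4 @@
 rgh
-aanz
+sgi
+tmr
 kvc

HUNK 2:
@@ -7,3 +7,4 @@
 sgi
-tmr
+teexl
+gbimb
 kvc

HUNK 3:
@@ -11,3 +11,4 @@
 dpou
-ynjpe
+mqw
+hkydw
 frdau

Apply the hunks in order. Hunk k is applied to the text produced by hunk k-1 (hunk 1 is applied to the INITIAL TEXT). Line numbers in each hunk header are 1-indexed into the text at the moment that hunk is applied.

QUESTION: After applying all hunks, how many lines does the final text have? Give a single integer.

Answer: 15

Derivation:
Hunk 1: at line 6 remove [aanz] add [sgi,tmr] -> 13 lines: ypwxt rqp uks llkl jfv rgh sgi tmr kvc dpou ynjpe frdau vlnmn
Hunk 2: at line 7 remove [tmr] add [teexl,gbimb] -> 14 lines: ypwxt rqp uks llkl jfv rgh sgi teexl gbimb kvc dpou ynjpe frdau vlnmn
Hunk 3: at line 11 remove [ynjpe] add [mqw,hkydw] -> 15 lines: ypwxt rqp uks llkl jfv rgh sgi teexl gbimb kvc dpou mqw hkydw frdau vlnmn
Final line count: 15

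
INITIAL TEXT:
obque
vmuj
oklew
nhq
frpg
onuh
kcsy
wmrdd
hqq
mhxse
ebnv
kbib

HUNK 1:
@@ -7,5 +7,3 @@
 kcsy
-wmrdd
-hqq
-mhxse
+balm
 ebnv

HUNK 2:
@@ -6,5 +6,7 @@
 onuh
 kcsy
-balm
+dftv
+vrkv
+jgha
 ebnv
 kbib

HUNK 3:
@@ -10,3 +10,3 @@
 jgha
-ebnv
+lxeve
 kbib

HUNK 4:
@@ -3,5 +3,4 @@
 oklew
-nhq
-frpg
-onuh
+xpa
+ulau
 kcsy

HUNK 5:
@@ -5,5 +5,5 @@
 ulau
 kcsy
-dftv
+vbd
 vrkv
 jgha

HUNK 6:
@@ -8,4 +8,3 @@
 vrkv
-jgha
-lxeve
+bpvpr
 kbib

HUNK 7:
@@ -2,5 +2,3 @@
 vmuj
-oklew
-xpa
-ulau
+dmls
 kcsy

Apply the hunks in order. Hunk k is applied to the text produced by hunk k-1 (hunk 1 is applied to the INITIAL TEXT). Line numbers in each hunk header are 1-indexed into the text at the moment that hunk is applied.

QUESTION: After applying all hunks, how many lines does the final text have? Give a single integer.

Hunk 1: at line 7 remove [wmrdd,hqq,mhxse] add [balm] -> 10 lines: obque vmuj oklew nhq frpg onuh kcsy balm ebnv kbib
Hunk 2: at line 6 remove [balm] add [dftv,vrkv,jgha] -> 12 lines: obque vmuj oklew nhq frpg onuh kcsy dftv vrkv jgha ebnv kbib
Hunk 3: at line 10 remove [ebnv] add [lxeve] -> 12 lines: obque vmuj oklew nhq frpg onuh kcsy dftv vrkv jgha lxeve kbib
Hunk 4: at line 3 remove [nhq,frpg,onuh] add [xpa,ulau] -> 11 lines: obque vmuj oklew xpa ulau kcsy dftv vrkv jgha lxeve kbib
Hunk 5: at line 5 remove [dftv] add [vbd] -> 11 lines: obque vmuj oklew xpa ulau kcsy vbd vrkv jgha lxeve kbib
Hunk 6: at line 8 remove [jgha,lxeve] add [bpvpr] -> 10 lines: obque vmuj oklew xpa ulau kcsy vbd vrkv bpvpr kbib
Hunk 7: at line 2 remove [oklew,xpa,ulau] add [dmls] -> 8 lines: obque vmuj dmls kcsy vbd vrkv bpvpr kbib
Final line count: 8

Answer: 8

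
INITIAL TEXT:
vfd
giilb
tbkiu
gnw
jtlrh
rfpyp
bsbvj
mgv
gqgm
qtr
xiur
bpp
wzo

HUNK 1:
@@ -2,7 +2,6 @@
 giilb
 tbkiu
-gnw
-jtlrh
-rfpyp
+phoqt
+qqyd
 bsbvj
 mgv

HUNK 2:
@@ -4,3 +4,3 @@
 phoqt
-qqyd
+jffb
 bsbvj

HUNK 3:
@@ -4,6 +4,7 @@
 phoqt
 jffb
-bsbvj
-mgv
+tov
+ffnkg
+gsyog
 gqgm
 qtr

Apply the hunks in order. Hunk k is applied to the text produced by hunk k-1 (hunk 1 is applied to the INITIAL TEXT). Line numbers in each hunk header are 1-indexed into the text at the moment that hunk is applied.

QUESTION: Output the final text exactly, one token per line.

Hunk 1: at line 2 remove [gnw,jtlrh,rfpyp] add [phoqt,qqyd] -> 12 lines: vfd giilb tbkiu phoqt qqyd bsbvj mgv gqgm qtr xiur bpp wzo
Hunk 2: at line 4 remove [qqyd] add [jffb] -> 12 lines: vfd giilb tbkiu phoqt jffb bsbvj mgv gqgm qtr xiur bpp wzo
Hunk 3: at line 4 remove [bsbvj,mgv] add [tov,ffnkg,gsyog] -> 13 lines: vfd giilb tbkiu phoqt jffb tov ffnkg gsyog gqgm qtr xiur bpp wzo

Answer: vfd
giilb
tbkiu
phoqt
jffb
tov
ffnkg
gsyog
gqgm
qtr
xiur
bpp
wzo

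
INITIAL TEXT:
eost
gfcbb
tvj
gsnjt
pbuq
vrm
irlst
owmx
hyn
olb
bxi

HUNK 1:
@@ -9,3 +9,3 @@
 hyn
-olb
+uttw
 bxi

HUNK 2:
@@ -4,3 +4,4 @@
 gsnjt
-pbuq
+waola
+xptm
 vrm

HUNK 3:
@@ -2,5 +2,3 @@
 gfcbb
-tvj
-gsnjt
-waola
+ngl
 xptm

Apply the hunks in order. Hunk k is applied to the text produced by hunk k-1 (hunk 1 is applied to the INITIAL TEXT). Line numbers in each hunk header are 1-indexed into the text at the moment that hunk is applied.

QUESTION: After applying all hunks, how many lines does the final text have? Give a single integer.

Answer: 10

Derivation:
Hunk 1: at line 9 remove [olb] add [uttw] -> 11 lines: eost gfcbb tvj gsnjt pbuq vrm irlst owmx hyn uttw bxi
Hunk 2: at line 4 remove [pbuq] add [waola,xptm] -> 12 lines: eost gfcbb tvj gsnjt waola xptm vrm irlst owmx hyn uttw bxi
Hunk 3: at line 2 remove [tvj,gsnjt,waola] add [ngl] -> 10 lines: eost gfcbb ngl xptm vrm irlst owmx hyn uttw bxi
Final line count: 10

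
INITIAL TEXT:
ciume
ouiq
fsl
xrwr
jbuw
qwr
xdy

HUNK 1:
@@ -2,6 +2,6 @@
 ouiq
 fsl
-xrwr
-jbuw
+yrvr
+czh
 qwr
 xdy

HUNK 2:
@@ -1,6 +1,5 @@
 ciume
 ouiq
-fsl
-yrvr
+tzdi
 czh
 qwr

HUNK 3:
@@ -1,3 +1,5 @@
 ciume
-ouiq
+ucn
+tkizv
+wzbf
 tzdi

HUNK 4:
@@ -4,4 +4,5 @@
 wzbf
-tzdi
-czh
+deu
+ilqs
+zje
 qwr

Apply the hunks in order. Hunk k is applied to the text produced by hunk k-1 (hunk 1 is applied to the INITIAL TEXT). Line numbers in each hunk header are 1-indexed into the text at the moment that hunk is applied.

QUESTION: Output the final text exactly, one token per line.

Hunk 1: at line 2 remove [xrwr,jbuw] add [yrvr,czh] -> 7 lines: ciume ouiq fsl yrvr czh qwr xdy
Hunk 2: at line 1 remove [fsl,yrvr] add [tzdi] -> 6 lines: ciume ouiq tzdi czh qwr xdy
Hunk 3: at line 1 remove [ouiq] add [ucn,tkizv,wzbf] -> 8 lines: ciume ucn tkizv wzbf tzdi czh qwr xdy
Hunk 4: at line 4 remove [tzdi,czh] add [deu,ilqs,zje] -> 9 lines: ciume ucn tkizv wzbf deu ilqs zje qwr xdy

Answer: ciume
ucn
tkizv
wzbf
deu
ilqs
zje
qwr
xdy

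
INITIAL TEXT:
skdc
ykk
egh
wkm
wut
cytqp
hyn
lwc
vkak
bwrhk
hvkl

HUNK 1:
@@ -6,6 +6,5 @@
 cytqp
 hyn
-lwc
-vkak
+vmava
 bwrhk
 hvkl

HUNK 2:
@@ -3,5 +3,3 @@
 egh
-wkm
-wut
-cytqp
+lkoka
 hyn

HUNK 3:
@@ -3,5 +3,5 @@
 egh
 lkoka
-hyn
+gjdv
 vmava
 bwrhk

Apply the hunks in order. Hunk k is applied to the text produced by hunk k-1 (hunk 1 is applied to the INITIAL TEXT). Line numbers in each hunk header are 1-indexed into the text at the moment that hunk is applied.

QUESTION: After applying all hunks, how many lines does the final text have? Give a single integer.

Answer: 8

Derivation:
Hunk 1: at line 6 remove [lwc,vkak] add [vmava] -> 10 lines: skdc ykk egh wkm wut cytqp hyn vmava bwrhk hvkl
Hunk 2: at line 3 remove [wkm,wut,cytqp] add [lkoka] -> 8 lines: skdc ykk egh lkoka hyn vmava bwrhk hvkl
Hunk 3: at line 3 remove [hyn] add [gjdv] -> 8 lines: skdc ykk egh lkoka gjdv vmava bwrhk hvkl
Final line count: 8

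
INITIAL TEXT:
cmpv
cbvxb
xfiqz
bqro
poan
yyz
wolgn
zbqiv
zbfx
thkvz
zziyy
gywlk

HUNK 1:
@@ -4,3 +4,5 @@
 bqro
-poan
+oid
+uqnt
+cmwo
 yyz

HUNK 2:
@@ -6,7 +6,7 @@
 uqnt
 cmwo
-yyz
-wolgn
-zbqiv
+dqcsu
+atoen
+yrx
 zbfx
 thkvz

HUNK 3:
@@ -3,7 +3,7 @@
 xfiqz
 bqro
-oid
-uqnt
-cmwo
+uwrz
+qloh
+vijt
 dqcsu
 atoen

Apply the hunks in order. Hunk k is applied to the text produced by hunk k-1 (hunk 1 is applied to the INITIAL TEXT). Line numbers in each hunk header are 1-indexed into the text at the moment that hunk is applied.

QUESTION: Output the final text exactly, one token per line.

Answer: cmpv
cbvxb
xfiqz
bqro
uwrz
qloh
vijt
dqcsu
atoen
yrx
zbfx
thkvz
zziyy
gywlk

Derivation:
Hunk 1: at line 4 remove [poan] add [oid,uqnt,cmwo] -> 14 lines: cmpv cbvxb xfiqz bqro oid uqnt cmwo yyz wolgn zbqiv zbfx thkvz zziyy gywlk
Hunk 2: at line 6 remove [yyz,wolgn,zbqiv] add [dqcsu,atoen,yrx] -> 14 lines: cmpv cbvxb xfiqz bqro oid uqnt cmwo dqcsu atoen yrx zbfx thkvz zziyy gywlk
Hunk 3: at line 3 remove [oid,uqnt,cmwo] add [uwrz,qloh,vijt] -> 14 lines: cmpv cbvxb xfiqz bqro uwrz qloh vijt dqcsu atoen yrx zbfx thkvz zziyy gywlk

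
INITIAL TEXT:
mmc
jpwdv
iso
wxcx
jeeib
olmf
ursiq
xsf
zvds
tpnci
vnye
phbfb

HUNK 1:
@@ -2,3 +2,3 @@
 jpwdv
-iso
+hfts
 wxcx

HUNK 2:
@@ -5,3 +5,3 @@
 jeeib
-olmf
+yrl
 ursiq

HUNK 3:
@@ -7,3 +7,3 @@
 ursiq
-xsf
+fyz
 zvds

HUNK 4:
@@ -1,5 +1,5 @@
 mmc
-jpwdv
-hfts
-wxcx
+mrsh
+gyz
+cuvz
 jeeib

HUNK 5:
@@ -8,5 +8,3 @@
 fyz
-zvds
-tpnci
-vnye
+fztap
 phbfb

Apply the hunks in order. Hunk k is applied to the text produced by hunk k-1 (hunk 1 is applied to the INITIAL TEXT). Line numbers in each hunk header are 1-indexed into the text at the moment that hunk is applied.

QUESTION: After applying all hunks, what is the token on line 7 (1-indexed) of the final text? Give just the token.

Hunk 1: at line 2 remove [iso] add [hfts] -> 12 lines: mmc jpwdv hfts wxcx jeeib olmf ursiq xsf zvds tpnci vnye phbfb
Hunk 2: at line 5 remove [olmf] add [yrl] -> 12 lines: mmc jpwdv hfts wxcx jeeib yrl ursiq xsf zvds tpnci vnye phbfb
Hunk 3: at line 7 remove [xsf] add [fyz] -> 12 lines: mmc jpwdv hfts wxcx jeeib yrl ursiq fyz zvds tpnci vnye phbfb
Hunk 4: at line 1 remove [jpwdv,hfts,wxcx] add [mrsh,gyz,cuvz] -> 12 lines: mmc mrsh gyz cuvz jeeib yrl ursiq fyz zvds tpnci vnye phbfb
Hunk 5: at line 8 remove [zvds,tpnci,vnye] add [fztap] -> 10 lines: mmc mrsh gyz cuvz jeeib yrl ursiq fyz fztap phbfb
Final line 7: ursiq

Answer: ursiq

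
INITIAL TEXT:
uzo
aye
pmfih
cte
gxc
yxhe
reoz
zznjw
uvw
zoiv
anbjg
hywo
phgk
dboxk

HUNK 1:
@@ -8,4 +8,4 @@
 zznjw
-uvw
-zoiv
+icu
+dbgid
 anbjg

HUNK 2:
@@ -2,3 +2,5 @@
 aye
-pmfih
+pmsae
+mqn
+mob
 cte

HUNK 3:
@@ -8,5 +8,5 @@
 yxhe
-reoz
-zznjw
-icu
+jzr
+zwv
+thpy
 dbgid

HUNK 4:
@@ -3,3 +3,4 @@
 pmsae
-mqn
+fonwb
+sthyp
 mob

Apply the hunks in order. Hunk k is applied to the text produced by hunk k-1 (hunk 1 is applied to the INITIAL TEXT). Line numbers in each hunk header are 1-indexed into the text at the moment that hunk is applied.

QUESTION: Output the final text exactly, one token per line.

Answer: uzo
aye
pmsae
fonwb
sthyp
mob
cte
gxc
yxhe
jzr
zwv
thpy
dbgid
anbjg
hywo
phgk
dboxk

Derivation:
Hunk 1: at line 8 remove [uvw,zoiv] add [icu,dbgid] -> 14 lines: uzo aye pmfih cte gxc yxhe reoz zznjw icu dbgid anbjg hywo phgk dboxk
Hunk 2: at line 2 remove [pmfih] add [pmsae,mqn,mob] -> 16 lines: uzo aye pmsae mqn mob cte gxc yxhe reoz zznjw icu dbgid anbjg hywo phgk dboxk
Hunk 3: at line 8 remove [reoz,zznjw,icu] add [jzr,zwv,thpy] -> 16 lines: uzo aye pmsae mqn mob cte gxc yxhe jzr zwv thpy dbgid anbjg hywo phgk dboxk
Hunk 4: at line 3 remove [mqn] add [fonwb,sthyp] -> 17 lines: uzo aye pmsae fonwb sthyp mob cte gxc yxhe jzr zwv thpy dbgid anbjg hywo phgk dboxk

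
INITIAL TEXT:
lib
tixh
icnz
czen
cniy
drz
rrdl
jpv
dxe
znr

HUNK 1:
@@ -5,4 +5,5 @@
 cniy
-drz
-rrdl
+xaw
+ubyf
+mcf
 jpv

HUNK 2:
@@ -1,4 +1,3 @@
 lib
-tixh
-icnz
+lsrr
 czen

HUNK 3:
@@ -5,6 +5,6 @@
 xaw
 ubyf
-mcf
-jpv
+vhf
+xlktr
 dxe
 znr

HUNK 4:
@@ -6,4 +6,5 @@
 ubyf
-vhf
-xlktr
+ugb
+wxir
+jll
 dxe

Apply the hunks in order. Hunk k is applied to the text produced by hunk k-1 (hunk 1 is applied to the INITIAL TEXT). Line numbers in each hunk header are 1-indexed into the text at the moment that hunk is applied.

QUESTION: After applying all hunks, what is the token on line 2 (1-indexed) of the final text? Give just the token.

Answer: lsrr

Derivation:
Hunk 1: at line 5 remove [drz,rrdl] add [xaw,ubyf,mcf] -> 11 lines: lib tixh icnz czen cniy xaw ubyf mcf jpv dxe znr
Hunk 2: at line 1 remove [tixh,icnz] add [lsrr] -> 10 lines: lib lsrr czen cniy xaw ubyf mcf jpv dxe znr
Hunk 3: at line 5 remove [mcf,jpv] add [vhf,xlktr] -> 10 lines: lib lsrr czen cniy xaw ubyf vhf xlktr dxe znr
Hunk 4: at line 6 remove [vhf,xlktr] add [ugb,wxir,jll] -> 11 lines: lib lsrr czen cniy xaw ubyf ugb wxir jll dxe znr
Final line 2: lsrr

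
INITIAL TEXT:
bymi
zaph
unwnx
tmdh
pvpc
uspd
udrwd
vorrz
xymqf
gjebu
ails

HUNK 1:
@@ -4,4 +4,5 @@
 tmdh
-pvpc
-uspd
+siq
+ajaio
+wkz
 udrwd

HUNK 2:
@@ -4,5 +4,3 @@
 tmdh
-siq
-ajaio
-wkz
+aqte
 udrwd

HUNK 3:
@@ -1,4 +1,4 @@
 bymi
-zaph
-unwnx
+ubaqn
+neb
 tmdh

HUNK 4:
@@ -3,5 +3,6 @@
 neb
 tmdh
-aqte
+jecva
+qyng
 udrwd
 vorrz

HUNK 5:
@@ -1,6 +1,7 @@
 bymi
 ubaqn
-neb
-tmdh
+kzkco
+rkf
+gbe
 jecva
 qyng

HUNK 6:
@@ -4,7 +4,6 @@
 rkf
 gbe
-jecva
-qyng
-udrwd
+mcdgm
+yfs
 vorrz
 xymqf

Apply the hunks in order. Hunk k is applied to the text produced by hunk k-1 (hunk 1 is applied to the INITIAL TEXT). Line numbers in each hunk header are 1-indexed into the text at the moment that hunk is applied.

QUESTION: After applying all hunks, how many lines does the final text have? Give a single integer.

Answer: 11

Derivation:
Hunk 1: at line 4 remove [pvpc,uspd] add [siq,ajaio,wkz] -> 12 lines: bymi zaph unwnx tmdh siq ajaio wkz udrwd vorrz xymqf gjebu ails
Hunk 2: at line 4 remove [siq,ajaio,wkz] add [aqte] -> 10 lines: bymi zaph unwnx tmdh aqte udrwd vorrz xymqf gjebu ails
Hunk 3: at line 1 remove [zaph,unwnx] add [ubaqn,neb] -> 10 lines: bymi ubaqn neb tmdh aqte udrwd vorrz xymqf gjebu ails
Hunk 4: at line 3 remove [aqte] add [jecva,qyng] -> 11 lines: bymi ubaqn neb tmdh jecva qyng udrwd vorrz xymqf gjebu ails
Hunk 5: at line 1 remove [neb,tmdh] add [kzkco,rkf,gbe] -> 12 lines: bymi ubaqn kzkco rkf gbe jecva qyng udrwd vorrz xymqf gjebu ails
Hunk 6: at line 4 remove [jecva,qyng,udrwd] add [mcdgm,yfs] -> 11 lines: bymi ubaqn kzkco rkf gbe mcdgm yfs vorrz xymqf gjebu ails
Final line count: 11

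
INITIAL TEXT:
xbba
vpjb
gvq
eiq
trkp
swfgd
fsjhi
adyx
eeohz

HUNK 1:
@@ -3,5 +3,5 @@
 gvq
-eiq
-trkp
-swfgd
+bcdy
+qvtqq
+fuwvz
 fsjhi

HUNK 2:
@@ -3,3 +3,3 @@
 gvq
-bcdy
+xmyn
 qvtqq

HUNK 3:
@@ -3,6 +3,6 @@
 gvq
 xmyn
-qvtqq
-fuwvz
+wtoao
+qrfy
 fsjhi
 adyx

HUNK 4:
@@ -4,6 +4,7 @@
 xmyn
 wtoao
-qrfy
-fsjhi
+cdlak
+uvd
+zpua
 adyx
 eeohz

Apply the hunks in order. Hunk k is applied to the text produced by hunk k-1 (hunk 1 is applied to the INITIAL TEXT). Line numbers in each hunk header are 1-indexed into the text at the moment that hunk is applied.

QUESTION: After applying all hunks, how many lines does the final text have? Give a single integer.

Hunk 1: at line 3 remove [eiq,trkp,swfgd] add [bcdy,qvtqq,fuwvz] -> 9 lines: xbba vpjb gvq bcdy qvtqq fuwvz fsjhi adyx eeohz
Hunk 2: at line 3 remove [bcdy] add [xmyn] -> 9 lines: xbba vpjb gvq xmyn qvtqq fuwvz fsjhi adyx eeohz
Hunk 3: at line 3 remove [qvtqq,fuwvz] add [wtoao,qrfy] -> 9 lines: xbba vpjb gvq xmyn wtoao qrfy fsjhi adyx eeohz
Hunk 4: at line 4 remove [qrfy,fsjhi] add [cdlak,uvd,zpua] -> 10 lines: xbba vpjb gvq xmyn wtoao cdlak uvd zpua adyx eeohz
Final line count: 10

Answer: 10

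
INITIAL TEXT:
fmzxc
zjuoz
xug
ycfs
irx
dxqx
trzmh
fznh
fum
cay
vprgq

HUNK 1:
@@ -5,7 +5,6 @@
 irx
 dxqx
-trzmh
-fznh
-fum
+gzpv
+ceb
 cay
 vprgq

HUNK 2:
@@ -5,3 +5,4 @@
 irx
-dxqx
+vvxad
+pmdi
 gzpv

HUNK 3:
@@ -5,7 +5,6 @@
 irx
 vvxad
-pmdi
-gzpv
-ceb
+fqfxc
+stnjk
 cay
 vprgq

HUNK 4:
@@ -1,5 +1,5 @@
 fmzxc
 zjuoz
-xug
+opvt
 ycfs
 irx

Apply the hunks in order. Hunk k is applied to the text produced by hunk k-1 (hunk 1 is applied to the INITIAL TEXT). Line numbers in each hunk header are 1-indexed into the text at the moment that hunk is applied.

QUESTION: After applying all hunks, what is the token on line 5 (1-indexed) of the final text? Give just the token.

Hunk 1: at line 5 remove [trzmh,fznh,fum] add [gzpv,ceb] -> 10 lines: fmzxc zjuoz xug ycfs irx dxqx gzpv ceb cay vprgq
Hunk 2: at line 5 remove [dxqx] add [vvxad,pmdi] -> 11 lines: fmzxc zjuoz xug ycfs irx vvxad pmdi gzpv ceb cay vprgq
Hunk 3: at line 5 remove [pmdi,gzpv,ceb] add [fqfxc,stnjk] -> 10 lines: fmzxc zjuoz xug ycfs irx vvxad fqfxc stnjk cay vprgq
Hunk 4: at line 1 remove [xug] add [opvt] -> 10 lines: fmzxc zjuoz opvt ycfs irx vvxad fqfxc stnjk cay vprgq
Final line 5: irx

Answer: irx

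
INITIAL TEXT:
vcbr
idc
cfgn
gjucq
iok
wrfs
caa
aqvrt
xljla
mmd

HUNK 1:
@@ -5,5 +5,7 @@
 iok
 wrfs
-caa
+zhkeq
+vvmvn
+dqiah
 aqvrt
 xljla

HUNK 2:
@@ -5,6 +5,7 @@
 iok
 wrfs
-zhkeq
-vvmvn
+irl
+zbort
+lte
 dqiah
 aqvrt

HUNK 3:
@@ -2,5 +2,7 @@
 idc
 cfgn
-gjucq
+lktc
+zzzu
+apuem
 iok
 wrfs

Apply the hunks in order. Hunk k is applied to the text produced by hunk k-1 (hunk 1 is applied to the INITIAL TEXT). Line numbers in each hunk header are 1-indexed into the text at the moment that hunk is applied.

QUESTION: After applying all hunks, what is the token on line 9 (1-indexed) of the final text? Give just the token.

Answer: irl

Derivation:
Hunk 1: at line 5 remove [caa] add [zhkeq,vvmvn,dqiah] -> 12 lines: vcbr idc cfgn gjucq iok wrfs zhkeq vvmvn dqiah aqvrt xljla mmd
Hunk 2: at line 5 remove [zhkeq,vvmvn] add [irl,zbort,lte] -> 13 lines: vcbr idc cfgn gjucq iok wrfs irl zbort lte dqiah aqvrt xljla mmd
Hunk 3: at line 2 remove [gjucq] add [lktc,zzzu,apuem] -> 15 lines: vcbr idc cfgn lktc zzzu apuem iok wrfs irl zbort lte dqiah aqvrt xljla mmd
Final line 9: irl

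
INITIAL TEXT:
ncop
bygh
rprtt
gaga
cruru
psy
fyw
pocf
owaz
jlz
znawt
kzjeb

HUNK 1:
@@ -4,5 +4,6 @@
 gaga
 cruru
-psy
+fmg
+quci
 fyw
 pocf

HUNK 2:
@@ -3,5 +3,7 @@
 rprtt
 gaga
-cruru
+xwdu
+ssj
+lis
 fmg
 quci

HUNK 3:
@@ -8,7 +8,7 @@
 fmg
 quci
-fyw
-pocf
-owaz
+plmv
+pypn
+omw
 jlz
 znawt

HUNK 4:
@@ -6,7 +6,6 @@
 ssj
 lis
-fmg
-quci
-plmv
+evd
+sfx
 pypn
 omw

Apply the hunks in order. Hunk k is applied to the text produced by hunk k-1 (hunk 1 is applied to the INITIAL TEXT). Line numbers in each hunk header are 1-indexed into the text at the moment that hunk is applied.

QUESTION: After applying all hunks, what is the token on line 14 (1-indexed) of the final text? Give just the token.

Hunk 1: at line 4 remove [psy] add [fmg,quci] -> 13 lines: ncop bygh rprtt gaga cruru fmg quci fyw pocf owaz jlz znawt kzjeb
Hunk 2: at line 3 remove [cruru] add [xwdu,ssj,lis] -> 15 lines: ncop bygh rprtt gaga xwdu ssj lis fmg quci fyw pocf owaz jlz znawt kzjeb
Hunk 3: at line 8 remove [fyw,pocf,owaz] add [plmv,pypn,omw] -> 15 lines: ncop bygh rprtt gaga xwdu ssj lis fmg quci plmv pypn omw jlz znawt kzjeb
Hunk 4: at line 6 remove [fmg,quci,plmv] add [evd,sfx] -> 14 lines: ncop bygh rprtt gaga xwdu ssj lis evd sfx pypn omw jlz znawt kzjeb
Final line 14: kzjeb

Answer: kzjeb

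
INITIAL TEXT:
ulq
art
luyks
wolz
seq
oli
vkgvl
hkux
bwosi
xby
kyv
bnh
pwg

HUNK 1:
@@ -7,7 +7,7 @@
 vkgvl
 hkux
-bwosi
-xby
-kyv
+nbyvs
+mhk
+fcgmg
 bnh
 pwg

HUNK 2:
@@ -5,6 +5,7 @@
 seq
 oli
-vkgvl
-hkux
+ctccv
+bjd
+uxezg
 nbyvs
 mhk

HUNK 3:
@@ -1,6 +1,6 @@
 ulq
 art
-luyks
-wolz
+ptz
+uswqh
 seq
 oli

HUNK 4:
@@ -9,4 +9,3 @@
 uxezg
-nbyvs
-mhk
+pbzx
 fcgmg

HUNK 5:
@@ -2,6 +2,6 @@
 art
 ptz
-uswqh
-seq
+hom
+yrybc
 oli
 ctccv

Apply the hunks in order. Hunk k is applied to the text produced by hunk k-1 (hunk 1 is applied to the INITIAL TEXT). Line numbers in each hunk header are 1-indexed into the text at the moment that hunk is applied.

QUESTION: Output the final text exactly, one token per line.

Answer: ulq
art
ptz
hom
yrybc
oli
ctccv
bjd
uxezg
pbzx
fcgmg
bnh
pwg

Derivation:
Hunk 1: at line 7 remove [bwosi,xby,kyv] add [nbyvs,mhk,fcgmg] -> 13 lines: ulq art luyks wolz seq oli vkgvl hkux nbyvs mhk fcgmg bnh pwg
Hunk 2: at line 5 remove [vkgvl,hkux] add [ctccv,bjd,uxezg] -> 14 lines: ulq art luyks wolz seq oli ctccv bjd uxezg nbyvs mhk fcgmg bnh pwg
Hunk 3: at line 1 remove [luyks,wolz] add [ptz,uswqh] -> 14 lines: ulq art ptz uswqh seq oli ctccv bjd uxezg nbyvs mhk fcgmg bnh pwg
Hunk 4: at line 9 remove [nbyvs,mhk] add [pbzx] -> 13 lines: ulq art ptz uswqh seq oli ctccv bjd uxezg pbzx fcgmg bnh pwg
Hunk 5: at line 2 remove [uswqh,seq] add [hom,yrybc] -> 13 lines: ulq art ptz hom yrybc oli ctccv bjd uxezg pbzx fcgmg bnh pwg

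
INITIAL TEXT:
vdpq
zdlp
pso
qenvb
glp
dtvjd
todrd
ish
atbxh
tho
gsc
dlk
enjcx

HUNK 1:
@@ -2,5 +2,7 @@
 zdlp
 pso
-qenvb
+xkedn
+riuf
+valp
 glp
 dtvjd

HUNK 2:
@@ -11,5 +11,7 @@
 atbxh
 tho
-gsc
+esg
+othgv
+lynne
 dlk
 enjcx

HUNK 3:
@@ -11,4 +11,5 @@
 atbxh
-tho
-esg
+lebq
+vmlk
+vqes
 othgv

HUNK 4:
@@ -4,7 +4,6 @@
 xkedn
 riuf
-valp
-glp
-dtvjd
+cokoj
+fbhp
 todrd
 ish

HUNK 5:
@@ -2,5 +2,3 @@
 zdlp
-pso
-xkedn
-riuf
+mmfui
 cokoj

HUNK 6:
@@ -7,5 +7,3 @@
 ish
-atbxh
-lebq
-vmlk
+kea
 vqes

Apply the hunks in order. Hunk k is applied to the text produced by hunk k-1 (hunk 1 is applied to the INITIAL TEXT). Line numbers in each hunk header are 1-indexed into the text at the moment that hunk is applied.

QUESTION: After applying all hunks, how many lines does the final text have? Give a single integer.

Answer: 13

Derivation:
Hunk 1: at line 2 remove [qenvb] add [xkedn,riuf,valp] -> 15 lines: vdpq zdlp pso xkedn riuf valp glp dtvjd todrd ish atbxh tho gsc dlk enjcx
Hunk 2: at line 11 remove [gsc] add [esg,othgv,lynne] -> 17 lines: vdpq zdlp pso xkedn riuf valp glp dtvjd todrd ish atbxh tho esg othgv lynne dlk enjcx
Hunk 3: at line 11 remove [tho,esg] add [lebq,vmlk,vqes] -> 18 lines: vdpq zdlp pso xkedn riuf valp glp dtvjd todrd ish atbxh lebq vmlk vqes othgv lynne dlk enjcx
Hunk 4: at line 4 remove [valp,glp,dtvjd] add [cokoj,fbhp] -> 17 lines: vdpq zdlp pso xkedn riuf cokoj fbhp todrd ish atbxh lebq vmlk vqes othgv lynne dlk enjcx
Hunk 5: at line 2 remove [pso,xkedn,riuf] add [mmfui] -> 15 lines: vdpq zdlp mmfui cokoj fbhp todrd ish atbxh lebq vmlk vqes othgv lynne dlk enjcx
Hunk 6: at line 7 remove [atbxh,lebq,vmlk] add [kea] -> 13 lines: vdpq zdlp mmfui cokoj fbhp todrd ish kea vqes othgv lynne dlk enjcx
Final line count: 13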